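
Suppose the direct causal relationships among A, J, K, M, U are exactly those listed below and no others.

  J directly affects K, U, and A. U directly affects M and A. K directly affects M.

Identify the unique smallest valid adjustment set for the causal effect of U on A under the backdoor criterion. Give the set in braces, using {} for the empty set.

{J}

Variables eligible for adjustment (non-descendants of U, excluding U and A): {J, K}.
Backdoor paths from U to A:
  P1: U <- J -> A
The empty set is not sufficient: P1 (U <- J -> A) has no collider blocking it and no conditioned non-collider, so it is open.
Try {J}:
  P1: blocked at fork node J ∈ conditioning set.
{J} contains no descendant of U and blocks every backdoor path.
No other singleton works — e.g. {K} leaves P1 open — so {J} is the unique smallest valid adjustment set.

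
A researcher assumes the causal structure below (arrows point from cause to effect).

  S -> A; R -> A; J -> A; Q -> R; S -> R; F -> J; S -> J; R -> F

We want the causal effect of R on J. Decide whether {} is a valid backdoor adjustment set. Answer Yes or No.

No

Backdoor paths from R to J (paths whose first edge points into R):
  P1: R <- S -> J
  P2: R <- S -> A <- J
Condition 1 (no descendant of R in the set): holds — descendants of R are {A, F, J}; none are in {}.
Condition 2 (every backdoor path blocked by {}):
  P1: open — no interior node is in the conditioning set.
  P2: blocked at collider A (neither it nor any descendant is in the conditioning set).
{} does not satisfy the backdoor criterion.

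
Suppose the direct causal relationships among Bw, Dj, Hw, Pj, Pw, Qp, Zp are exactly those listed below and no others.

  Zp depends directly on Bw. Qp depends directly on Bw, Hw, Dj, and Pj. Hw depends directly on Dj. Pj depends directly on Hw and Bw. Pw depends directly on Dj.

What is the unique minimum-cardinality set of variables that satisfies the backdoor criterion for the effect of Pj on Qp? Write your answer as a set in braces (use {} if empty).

{Bw, Hw}

Variables eligible for adjustment (non-descendants of Pj, excluding Pj and Qp): {Bw, Dj, Hw, Pw, Zp}.
Backdoor paths from Pj to Qp:
  P1: Pj <- Bw -> Qp
  P2: Pj <- Hw <- Dj -> Qp
  P3: Pj <- Hw -> Qp
The empty set is not sufficient: P1 (Pj <- Bw -> Qp) has no collider blocking it and no conditioned non-collider, so it is open.
Try {Bw, Hw}:
  P1: blocked at fork node Bw ∈ conditioning set.
  P2: blocked at chain node Hw ∈ conditioning set.
  P3: blocked at fork node Hw ∈ conditioning set.
{Bw, Hw} contains no descendant of Pj and blocks every backdoor path.
Every element of {Bw, Hw} is needed (dropping Bw leaves P1 open; dropping Hw leaves P2 open), so no proper subset is valid.
Among all size-2 subsets of the eligible variables, only {Bw, Hw} blocks every backdoor path, so it is the unique smallest valid adjustment set.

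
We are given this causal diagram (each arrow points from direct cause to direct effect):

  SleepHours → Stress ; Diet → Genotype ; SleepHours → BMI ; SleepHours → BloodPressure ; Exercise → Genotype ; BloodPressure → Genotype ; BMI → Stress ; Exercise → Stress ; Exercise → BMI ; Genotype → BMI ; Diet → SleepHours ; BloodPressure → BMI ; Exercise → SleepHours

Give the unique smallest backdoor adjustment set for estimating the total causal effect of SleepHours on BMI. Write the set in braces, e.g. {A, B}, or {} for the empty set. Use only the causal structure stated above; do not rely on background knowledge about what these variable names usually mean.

{Diet, Exercise}

Variables eligible for adjustment (non-descendants of SleepHours, excluding SleepHours and BMI): {Diet, Exercise}.
Backdoor paths from SleepHours to BMI:
  P1: SleepHours <- Diet -> Genotype <- Exercise -> BMI
  P2: SleepHours <- Diet -> Genotype <- Exercise -> Stress <- BMI
  P3: SleepHours <- Diet -> Genotype <- BloodPressure -> BMI
  P4: SleepHours <- Diet -> Genotype -> BMI
  P5: SleepHours <- Exercise -> Genotype <- BloodPressure -> BMI
  P6: SleepHours <- Exercise -> Genotype -> BMI
  P7: SleepHours <- Exercise -> BMI
  P8: SleepHours <- Exercise -> Stress <- BMI
The empty set is not sufficient: P4 (SleepHours <- Diet -> Genotype -> BMI) has no collider blocking it and no conditioned non-collider, so it is open.
Try {Diet, Exercise}:
  P1: blocked at fork node Diet ∈ conditioning set.
  P2: blocked at fork node Diet ∈ conditioning set.
  P3: blocked at fork node Diet ∈ conditioning set.
  P4: blocked at fork node Diet ∈ conditioning set.
  P5: blocked at fork node Exercise ∈ conditioning set.
  P6: blocked at fork node Exercise ∈ conditioning set.
  P7: blocked at fork node Exercise ∈ conditioning set.
  P8: blocked at fork node Exercise ∈ conditioning set.
{Diet, Exercise} contains no descendant of SleepHours and blocks every backdoor path.
Every element of {Diet, Exercise} is needed (dropping Diet leaves P4 open; dropping Exercise leaves P6 open), so no proper subset is valid.
Among all size-2 subsets of the eligible variables, only {Diet, Exercise} blocks every backdoor path, so it is the unique smallest valid adjustment set.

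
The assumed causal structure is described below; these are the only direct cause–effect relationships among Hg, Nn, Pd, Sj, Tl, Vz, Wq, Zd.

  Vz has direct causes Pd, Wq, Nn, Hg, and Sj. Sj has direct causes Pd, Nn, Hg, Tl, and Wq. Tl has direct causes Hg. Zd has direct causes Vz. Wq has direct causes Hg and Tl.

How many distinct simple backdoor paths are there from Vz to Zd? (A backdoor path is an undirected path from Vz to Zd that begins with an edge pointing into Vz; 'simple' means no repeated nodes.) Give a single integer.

A backdoor path from Vz to Zd is any simple undirected path whose first edge points into Vz (i.e. leaves Vz via a parent).
Parents of Vz: {Hg, Nn, Pd, Sj, Wq}.
No simple path from any parent of Vz reaches Zd without revisiting Vz, so there are no backdoor paths.

0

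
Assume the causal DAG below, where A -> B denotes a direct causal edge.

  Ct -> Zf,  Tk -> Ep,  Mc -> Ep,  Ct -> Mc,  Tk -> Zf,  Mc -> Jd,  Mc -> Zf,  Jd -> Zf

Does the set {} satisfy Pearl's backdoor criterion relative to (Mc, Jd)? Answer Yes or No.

Backdoor paths from Mc to Jd (paths whose first edge points into Mc):
  P1: Mc <- Ct -> Zf <- Jd
Condition 1 (no descendant of Mc in the set): holds — descendants of Mc are {Ep, Jd, Zf}; none are in {}.
Condition 2 (every backdoor path blocked by {}):
  P1: blocked at collider Zf (neither it nor any descendant is in the conditioning set).
{} satisfies the backdoor criterion.

Yes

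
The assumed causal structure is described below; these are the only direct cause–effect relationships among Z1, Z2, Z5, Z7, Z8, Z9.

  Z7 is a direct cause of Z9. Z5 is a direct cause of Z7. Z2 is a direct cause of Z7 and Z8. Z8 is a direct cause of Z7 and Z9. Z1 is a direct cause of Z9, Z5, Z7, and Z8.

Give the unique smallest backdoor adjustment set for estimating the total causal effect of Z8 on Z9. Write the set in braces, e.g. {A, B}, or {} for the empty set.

{Z1, Z2}

Variables eligible for adjustment (non-descendants of Z8, excluding Z8 and Z9): {Z1, Z2, Z5}.
Backdoor paths from Z8 to Z9:
  P1: Z8 <- Z2 -> Z7 <- Z1 -> Z9
  P2: Z8 <- Z2 -> Z7 <- Z5 <- Z1 -> Z9
  P3: Z8 <- Z2 -> Z7 -> Z9
  P4: Z8 <- Z1 -> Z5 -> Z7 -> Z9
  P5: Z8 <- Z1 -> Z7 -> Z9
  P6: Z8 <- Z1 -> Z9
The empty set is not sufficient: P3 (Z8 <- Z2 -> Z7 -> Z9) has no collider blocking it and no conditioned non-collider, so it is open.
Try {Z1, Z2}:
  P1: blocked at fork node Z2 ∈ conditioning set.
  P2: blocked at fork node Z2 ∈ conditioning set.
  P3: blocked at fork node Z2 ∈ conditioning set.
  P4: blocked at fork node Z1 ∈ conditioning set.
  P5: blocked at fork node Z1 ∈ conditioning set.
  P6: blocked at fork node Z1 ∈ conditioning set.
{Z1, Z2} contains no descendant of Z8 and blocks every backdoor path.
Every element of {Z1, Z2} is needed (dropping Z1 leaves P4 open; dropping Z2 leaves P3 open), so no proper subset is valid.
Among all size-2 subsets of the eligible variables, only {Z1, Z2} blocks every backdoor path, so it is the unique smallest valid adjustment set.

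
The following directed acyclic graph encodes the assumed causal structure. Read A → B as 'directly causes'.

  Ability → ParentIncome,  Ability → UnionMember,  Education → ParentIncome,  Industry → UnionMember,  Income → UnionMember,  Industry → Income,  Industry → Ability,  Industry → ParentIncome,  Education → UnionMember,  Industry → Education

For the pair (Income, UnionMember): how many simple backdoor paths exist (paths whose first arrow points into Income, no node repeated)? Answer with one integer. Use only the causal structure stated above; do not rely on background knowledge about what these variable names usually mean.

A backdoor path from Income to UnionMember is any simple undirected path whose first edge points into Income (i.e. leaves Income via a parent).
Parents of Income: {Industry}.
Enumerating:
  P1: Income <- Industry -> Ability -> ParentIncome <- Education -> UnionMember
  P2: Income <- Industry -> Ability -> UnionMember
  P3: Income <- Industry -> Education -> ParentIncome <- Ability -> UnionMember
  P4: Income <- Industry -> Education -> UnionMember
  P5: Income <- Industry -> ParentIncome <- Ability -> UnionMember
  P6: Income <- Industry -> ParentIncome <- Education -> UnionMember
  P7: Income <- Industry -> UnionMember
That exhausts the simple backdoor paths. Count: 7.

7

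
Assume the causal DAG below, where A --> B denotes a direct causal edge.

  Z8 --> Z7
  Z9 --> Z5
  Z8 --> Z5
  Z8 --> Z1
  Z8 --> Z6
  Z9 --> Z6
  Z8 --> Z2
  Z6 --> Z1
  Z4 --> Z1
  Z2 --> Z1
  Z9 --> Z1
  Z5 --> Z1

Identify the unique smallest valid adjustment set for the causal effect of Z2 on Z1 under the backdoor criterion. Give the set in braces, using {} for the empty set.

{Z8}

Variables eligible for adjustment (non-descendants of Z2, excluding Z2 and Z1): {Z4, Z5, Z6, Z7, Z8, Z9}.
Backdoor paths from Z2 to Z1:
  P1: Z2 <- Z8 -> Z5 <- Z9 -> Z6 -> Z1
  P2: Z2 <- Z8 -> Z5 <- Z9 -> Z1
  P3: Z2 <- Z8 -> Z5 -> Z1
  P4: Z2 <- Z8 -> Z6 <- Z9 -> Z5 -> Z1
  P5: Z2 <- Z8 -> Z6 <- Z9 -> Z1
  P6: Z2 <- Z8 -> Z6 -> Z1
  P7: Z2 <- Z8 -> Z1
The empty set is not sufficient: P3 (Z2 <- Z8 -> Z5 -> Z1) has no collider blocking it and no conditioned non-collider, so it is open.
Try {Z8}:
  P1: blocked at fork node Z8 ∈ conditioning set.
  P2: blocked at fork node Z8 ∈ conditioning set.
  P3: blocked at fork node Z8 ∈ conditioning set.
  P4: blocked at fork node Z8 ∈ conditioning set.
  P5: blocked at fork node Z8 ∈ conditioning set.
  P6: blocked at fork node Z8 ∈ conditioning set.
  P7: blocked at fork node Z8 ∈ conditioning set.
{Z8} contains no descendant of Z2 and blocks every backdoor path.
No other singleton works — e.g. {Z4} leaves P3 open — so {Z8} is the unique smallest valid adjustment set.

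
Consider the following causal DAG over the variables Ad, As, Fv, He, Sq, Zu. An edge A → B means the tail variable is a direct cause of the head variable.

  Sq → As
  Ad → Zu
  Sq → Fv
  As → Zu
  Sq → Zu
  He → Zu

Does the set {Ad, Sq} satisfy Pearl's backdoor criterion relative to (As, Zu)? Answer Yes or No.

Yes

Backdoor paths from As to Zu (paths whose first edge points into As):
  P1: As <- Sq -> Zu
Condition 1 (no descendant of As in the set): holds — descendants of As are {Zu}; none are in {Ad, Sq}.
Condition 2 (every backdoor path blocked by {Ad, Sq}):
  P1: blocked at fork node Sq ∈ conditioning set.
{Ad, Sq} satisfies the backdoor criterion.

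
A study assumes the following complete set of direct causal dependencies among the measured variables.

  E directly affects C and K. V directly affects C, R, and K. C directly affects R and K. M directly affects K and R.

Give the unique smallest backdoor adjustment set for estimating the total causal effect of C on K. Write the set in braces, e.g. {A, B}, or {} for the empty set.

{E, V}

Variables eligible for adjustment (non-descendants of C, excluding C and K): {E, M, V}.
Backdoor paths from C to K:
  P1: C <- V -> R <- M -> K
  P2: C <- V -> K
  P3: C <- E -> K
The empty set is not sufficient: P2 (C <- V -> K) has no collider blocking it and no conditioned non-collider, so it is open.
Try {E, V}:
  P1: blocked at fork node V ∈ conditioning set.
  P2: blocked at fork node V ∈ conditioning set.
  P3: blocked at fork node E ∈ conditioning set.
{E, V} contains no descendant of C and blocks every backdoor path.
Every element of {E, V} is needed (dropping E leaves P3 open; dropping V leaves P2 open), so no proper subset is valid.
Among all size-2 subsets of the eligible variables, only {E, V} blocks every backdoor path, so it is the unique smallest valid adjustment set.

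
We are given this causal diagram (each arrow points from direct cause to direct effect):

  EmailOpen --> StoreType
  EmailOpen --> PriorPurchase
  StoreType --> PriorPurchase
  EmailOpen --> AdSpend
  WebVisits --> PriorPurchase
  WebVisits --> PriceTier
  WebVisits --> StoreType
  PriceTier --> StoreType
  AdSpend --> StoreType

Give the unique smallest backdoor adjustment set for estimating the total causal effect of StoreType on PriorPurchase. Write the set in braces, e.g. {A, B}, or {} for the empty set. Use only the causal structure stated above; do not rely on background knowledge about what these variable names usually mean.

{EmailOpen, WebVisits}

Variables eligible for adjustment (non-descendants of StoreType, excluding StoreType and PriorPurchase): {AdSpend, EmailOpen, PriceTier, WebVisits}.
Backdoor paths from StoreType to PriorPurchase:
  P1: StoreType <- WebVisits -> PriorPurchase
  P2: StoreType <- EmailOpen -> PriorPurchase
  P3: StoreType <- PriceTier <- WebVisits -> PriorPurchase
  P4: StoreType <- AdSpend <- EmailOpen -> PriorPurchase
The empty set is not sufficient: P1 (StoreType <- WebVisits -> PriorPurchase) has no collider blocking it and no conditioned non-collider, so it is open.
Try {EmailOpen, WebVisits}:
  P1: blocked at fork node WebVisits ∈ conditioning set.
  P2: blocked at fork node EmailOpen ∈ conditioning set.
  P3: blocked at fork node WebVisits ∈ conditioning set.
  P4: blocked at fork node EmailOpen ∈ conditioning set.
{EmailOpen, WebVisits} contains no descendant of StoreType and blocks every backdoor path.
Every element of {EmailOpen, WebVisits} is needed (dropping EmailOpen leaves P2 open; dropping WebVisits leaves P1 open), so no proper subset is valid.
Among all size-2 subsets of the eligible variables, only {EmailOpen, WebVisits} blocks every backdoor path, so it is the unique smallest valid adjustment set.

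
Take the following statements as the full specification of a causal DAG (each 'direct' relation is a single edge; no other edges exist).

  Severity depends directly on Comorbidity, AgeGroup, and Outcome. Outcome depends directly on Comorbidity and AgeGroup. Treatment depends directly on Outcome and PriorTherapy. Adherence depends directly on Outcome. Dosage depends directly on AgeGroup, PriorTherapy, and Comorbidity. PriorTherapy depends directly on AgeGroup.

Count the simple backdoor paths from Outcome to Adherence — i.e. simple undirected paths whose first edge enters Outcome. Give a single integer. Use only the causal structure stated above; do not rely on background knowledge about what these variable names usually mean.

A backdoor path from Outcome to Adherence is any simple undirected path whose first edge points into Outcome (i.e. leaves Outcome via a parent).
Parents of Outcome: {AgeGroup, Comorbidity}.
No simple path from any parent of Outcome reaches Adherence without revisiting Outcome, so there are no backdoor paths.

0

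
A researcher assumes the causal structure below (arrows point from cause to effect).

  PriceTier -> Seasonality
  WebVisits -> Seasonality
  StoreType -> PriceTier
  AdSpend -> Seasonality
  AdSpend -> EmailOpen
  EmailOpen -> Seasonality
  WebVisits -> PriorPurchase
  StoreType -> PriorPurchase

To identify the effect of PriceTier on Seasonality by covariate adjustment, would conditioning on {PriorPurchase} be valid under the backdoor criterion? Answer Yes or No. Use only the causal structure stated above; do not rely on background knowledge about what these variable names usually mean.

Backdoor paths from PriceTier to Seasonality (paths whose first edge points into PriceTier):
  P1: PriceTier <- StoreType -> PriorPurchase <- WebVisits -> Seasonality
Condition 1 (no descendant of PriceTier in the set): holds — descendants of PriceTier are {Seasonality}; none are in {PriorPurchase}.
Condition 2 (every backdoor path blocked by {PriorPurchase}):
  P1: open — collider(s) PriorPurchase are conditioned on (or have a conditioned descendant) and no non-collider on the path is in the set.
{PriorPurchase} does not satisfy the backdoor criterion.

No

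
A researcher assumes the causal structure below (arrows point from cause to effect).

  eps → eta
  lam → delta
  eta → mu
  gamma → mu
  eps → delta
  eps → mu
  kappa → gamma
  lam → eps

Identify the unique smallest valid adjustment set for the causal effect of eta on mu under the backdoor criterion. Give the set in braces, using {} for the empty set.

Variables eligible for adjustment (non-descendants of eta, excluding eta and mu): {delta, eps, gamma, kappa, lam}.
Backdoor paths from eta to mu:
  P1: eta <- eps -> mu
The empty set is not sufficient: P1 (eta <- eps -> mu) has no collider blocking it and no conditioned non-collider, so it is open.
Try {eps}:
  P1: blocked at fork node eps ∈ conditioning set.
{eps} contains no descendant of eta and blocks every backdoor path.
No other singleton works — e.g. {lam} leaves P1 open — so {eps} is the unique smallest valid adjustment set.

{eps}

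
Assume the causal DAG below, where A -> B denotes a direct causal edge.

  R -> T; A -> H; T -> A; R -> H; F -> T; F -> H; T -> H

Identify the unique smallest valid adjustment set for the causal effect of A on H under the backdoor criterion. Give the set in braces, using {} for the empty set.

Variables eligible for adjustment (non-descendants of A, excluding A and H): {F, R, T}.
Backdoor paths from A to H:
  P1: A <- T <- R -> H
  P2: A <- T <- F -> H
  P3: A <- T -> H
The empty set is not sufficient: P1 (A <- T <- R -> H) has no collider blocking it and no conditioned non-collider, so it is open.
Try {T}:
  P1: blocked at chain node T ∈ conditioning set.
  P2: blocked at chain node T ∈ conditioning set.
  P3: blocked at fork node T ∈ conditioning set.
{T} contains no descendant of A and blocks every backdoor path.
No other singleton works — e.g. {R} leaves P2 open — so {T} is the unique smallest valid adjustment set.

{T}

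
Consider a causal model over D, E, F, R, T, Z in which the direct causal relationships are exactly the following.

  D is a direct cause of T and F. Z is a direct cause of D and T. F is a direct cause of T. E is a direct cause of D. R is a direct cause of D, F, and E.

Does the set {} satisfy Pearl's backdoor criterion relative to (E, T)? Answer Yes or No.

Backdoor paths from E to T (paths whose first edge points into E):
  P1: E <- R -> D <- Z -> T
  P2: E <- R -> D -> F -> T
  P3: E <- R -> D -> T
  P4: E <- R -> F <- D <- Z -> T
  P5: E <- R -> F <- D -> T
  P6: E <- R -> F -> T
Condition 1 (no descendant of E in the set): holds — descendants of E are {D, F, T}; none are in {}.
Condition 2 (every backdoor path blocked by {}):
  P1: blocked at collider D (neither it nor any descendant is in the conditioning set).
  P2: open — no interior node is in the conditioning set.
  P3: open — no interior node is in the conditioning set.
  P4: blocked at collider F (neither it nor any descendant is in the conditioning set).
  P5: blocked at collider F (neither it nor any descendant is in the conditioning set).
  P6: open — no interior node is in the conditioning set.
{} does not satisfy the backdoor criterion.

No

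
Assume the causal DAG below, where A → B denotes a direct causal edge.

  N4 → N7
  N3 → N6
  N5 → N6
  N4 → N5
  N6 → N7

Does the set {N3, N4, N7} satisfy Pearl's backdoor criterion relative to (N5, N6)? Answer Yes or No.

No

Backdoor paths from N5 to N6 (paths whose first edge points into N5):
  P1: N5 <- N4 -> N7 <- N6
Condition 1 (no descendant of N5 in the set): FAILS — N7 is a descendant of N5.
Condition 2 (every backdoor path blocked by {N3, N4, N7}):
  P1: blocked at fork node N4 ∈ conditioning set.
{N3, N4, N7} does not satisfy the backdoor criterion.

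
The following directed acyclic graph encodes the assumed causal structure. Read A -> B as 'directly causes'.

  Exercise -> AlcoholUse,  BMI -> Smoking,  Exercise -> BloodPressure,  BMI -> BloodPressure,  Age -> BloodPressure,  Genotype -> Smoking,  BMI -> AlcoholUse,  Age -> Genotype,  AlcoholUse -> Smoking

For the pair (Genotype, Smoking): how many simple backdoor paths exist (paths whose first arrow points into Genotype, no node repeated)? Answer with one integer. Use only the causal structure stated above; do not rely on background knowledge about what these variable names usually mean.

4

A backdoor path from Genotype to Smoking is any simple undirected path whose first edge points into Genotype (i.e. leaves Genotype via a parent).
Parents of Genotype: {Age}.
Enumerating:
  P1: Genotype <- Age -> BloodPressure <- Exercise -> AlcoholUse <- BMI -> Smoking
  P2: Genotype <- Age -> BloodPressure <- Exercise -> AlcoholUse -> Smoking
  P3: Genotype <- Age -> BloodPressure <- BMI -> AlcoholUse -> Smoking
  P4: Genotype <- Age -> BloodPressure <- BMI -> Smoking
That exhausts the simple backdoor paths. Count: 4.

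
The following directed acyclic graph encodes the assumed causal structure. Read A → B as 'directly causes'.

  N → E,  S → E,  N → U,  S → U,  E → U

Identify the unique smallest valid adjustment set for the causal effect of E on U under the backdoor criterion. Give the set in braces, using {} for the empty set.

{N, S}

Variables eligible for adjustment (non-descendants of E, excluding E and U): {N, S}.
Backdoor paths from E to U:
  P1: E <- S -> U
  P2: E <- N -> U
The empty set is not sufficient: P1 (E <- S -> U) has no collider blocking it and no conditioned non-collider, so it is open.
Try {N, S}:
  P1: blocked at fork node S ∈ conditioning set.
  P2: blocked at fork node N ∈ conditioning set.
{N, S} contains no descendant of E and blocks every backdoor path.
Every element of {N, S} is needed (dropping N leaves P2 open; dropping S leaves P1 open), so no proper subset is valid.
Among all size-2 subsets of the eligible variables, only {N, S} blocks every backdoor path, so it is the unique smallest valid adjustment set.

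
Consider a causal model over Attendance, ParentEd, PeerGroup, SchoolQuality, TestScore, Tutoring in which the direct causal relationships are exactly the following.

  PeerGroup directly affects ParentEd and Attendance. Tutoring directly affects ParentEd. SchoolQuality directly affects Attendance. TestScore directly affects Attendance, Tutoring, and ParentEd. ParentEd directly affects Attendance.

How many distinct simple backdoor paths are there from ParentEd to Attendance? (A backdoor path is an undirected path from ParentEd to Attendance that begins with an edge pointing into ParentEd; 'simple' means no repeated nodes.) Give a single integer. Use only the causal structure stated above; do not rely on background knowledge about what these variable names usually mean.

A backdoor path from ParentEd to Attendance is any simple undirected path whose first edge points into ParentEd (i.e. leaves ParentEd via a parent).
Parents of ParentEd: {PeerGroup, TestScore, Tutoring}.
Enumerating:
  P1: ParentEd <- TestScore -> Attendance
  P2: ParentEd <- Tutoring <- TestScore -> Attendance
  P3: ParentEd <- PeerGroup -> Attendance
That exhausts the simple backdoor paths. Count: 3.

3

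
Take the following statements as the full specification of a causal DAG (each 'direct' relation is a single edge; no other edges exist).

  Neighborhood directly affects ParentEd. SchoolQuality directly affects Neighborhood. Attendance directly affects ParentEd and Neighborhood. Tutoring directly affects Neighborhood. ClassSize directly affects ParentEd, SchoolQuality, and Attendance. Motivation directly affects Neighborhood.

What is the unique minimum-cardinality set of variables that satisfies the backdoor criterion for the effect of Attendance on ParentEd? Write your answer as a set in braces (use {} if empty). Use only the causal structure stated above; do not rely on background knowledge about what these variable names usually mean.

{ClassSize}

Variables eligible for adjustment (non-descendants of Attendance, excluding Attendance and ParentEd): {ClassSize, Motivation, SchoolQuality, Tutoring}.
Backdoor paths from Attendance to ParentEd:
  P1: Attendance <- ClassSize -> SchoolQuality -> Neighborhood -> ParentEd
  P2: Attendance <- ClassSize -> ParentEd
The empty set is not sufficient: P1 (Attendance <- ClassSize -> SchoolQuality -> Neighborhood -> ParentEd) has no collider blocking it and no conditioned non-collider, so it is open.
Try {ClassSize}:
  P1: blocked at fork node ClassSize ∈ conditioning set.
  P2: blocked at fork node ClassSize ∈ conditioning set.
{ClassSize} contains no descendant of Attendance and blocks every backdoor path.
No other singleton works — e.g. {Tutoring} leaves P1 open — so {ClassSize} is the unique smallest valid adjustment set.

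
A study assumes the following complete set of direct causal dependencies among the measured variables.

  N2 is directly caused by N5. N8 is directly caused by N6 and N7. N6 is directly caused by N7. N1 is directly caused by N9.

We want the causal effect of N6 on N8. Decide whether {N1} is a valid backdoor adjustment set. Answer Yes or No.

Backdoor paths from N6 to N8 (paths whose first edge points into N6):
  P1: N6 <- N7 -> N8
Condition 1 (no descendant of N6 in the set): holds — descendants of N6 are {N8}; none are in {N1}.
Condition 2 (every backdoor path blocked by {N1}):
  P1: open — no interior node is in the conditioning set.
{N1} does not satisfy the backdoor criterion.

No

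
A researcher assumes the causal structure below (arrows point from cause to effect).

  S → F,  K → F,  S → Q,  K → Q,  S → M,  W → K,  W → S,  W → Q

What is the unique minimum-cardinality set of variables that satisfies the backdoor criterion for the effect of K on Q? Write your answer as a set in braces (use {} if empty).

Variables eligible for adjustment (non-descendants of K, excluding K and Q): {M, S, W}.
Backdoor paths from K to Q:
  P1: K <- W -> S -> Q
  P2: K <- W -> Q
The empty set is not sufficient: P1 (K <- W -> S -> Q) has no collider blocking it and no conditioned non-collider, so it is open.
Try {W}:
  P1: blocked at fork node W ∈ conditioning set.
  P2: blocked at fork node W ∈ conditioning set.
{W} contains no descendant of K and blocks every backdoor path.
No other singleton works — e.g. {S} leaves P2 open — so {W} is the unique smallest valid adjustment set.

{W}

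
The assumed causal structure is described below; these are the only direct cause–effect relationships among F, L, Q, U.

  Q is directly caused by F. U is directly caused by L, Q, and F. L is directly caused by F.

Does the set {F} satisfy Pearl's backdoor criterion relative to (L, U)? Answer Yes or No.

Backdoor paths from L to U (paths whose first edge points into L):
  P1: L <- F -> Q -> U
  P2: L <- F -> U
Condition 1 (no descendant of L in the set): holds — descendants of L are {U}; none are in {F}.
Condition 2 (every backdoor path blocked by {F}):
  P1: blocked at fork node F ∈ conditioning set.
  P2: blocked at fork node F ∈ conditioning set.
{F} satisfies the backdoor criterion.

Yes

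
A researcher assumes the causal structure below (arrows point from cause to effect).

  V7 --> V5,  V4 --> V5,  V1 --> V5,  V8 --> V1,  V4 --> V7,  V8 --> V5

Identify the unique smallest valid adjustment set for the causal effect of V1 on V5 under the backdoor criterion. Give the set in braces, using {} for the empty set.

{V8}

Variables eligible for adjustment (non-descendants of V1, excluding V1 and V5): {V4, V7, V8}.
Backdoor paths from V1 to V5:
  P1: V1 <- V8 -> V5
The empty set is not sufficient: P1 (V1 <- V8 -> V5) has no collider blocking it and no conditioned non-collider, so it is open.
Try {V8}:
  P1: blocked at fork node V8 ∈ conditioning set.
{V8} contains no descendant of V1 and blocks every backdoor path.
No other singleton works — e.g. {V4} leaves P1 open — so {V8} is the unique smallest valid adjustment set.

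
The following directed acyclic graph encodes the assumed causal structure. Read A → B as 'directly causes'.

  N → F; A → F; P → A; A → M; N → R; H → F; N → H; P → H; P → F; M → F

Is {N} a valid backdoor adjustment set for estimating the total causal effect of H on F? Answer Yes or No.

Backdoor paths from H to F (paths whose first edge points into H):
  P1: H <- P -> A -> M -> F
  P2: H <- P -> A -> F
  P3: H <- P -> F
  P4: H <- N -> F
Condition 1 (no descendant of H in the set): holds — descendants of H are {F}; none are in {N}.
Condition 2 (every backdoor path blocked by {N}):
  P1: open — no interior node is in the conditioning set.
  P2: open — no interior node is in the conditioning set.
  P3: open — no interior node is in the conditioning set.
  P4: blocked at fork node N ∈ conditioning set.
{N} does not satisfy the backdoor criterion.

No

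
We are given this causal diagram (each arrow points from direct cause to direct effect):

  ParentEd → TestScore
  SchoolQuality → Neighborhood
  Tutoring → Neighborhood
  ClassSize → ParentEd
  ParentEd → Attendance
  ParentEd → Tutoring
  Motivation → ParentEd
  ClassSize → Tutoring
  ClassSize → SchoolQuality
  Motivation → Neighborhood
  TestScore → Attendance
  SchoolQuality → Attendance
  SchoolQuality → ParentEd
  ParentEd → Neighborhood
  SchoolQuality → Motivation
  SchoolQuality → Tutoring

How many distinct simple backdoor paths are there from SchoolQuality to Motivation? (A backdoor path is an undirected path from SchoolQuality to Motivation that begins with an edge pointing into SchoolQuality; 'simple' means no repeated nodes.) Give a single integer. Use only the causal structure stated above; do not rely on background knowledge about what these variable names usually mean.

7

A backdoor path from SchoolQuality to Motivation is any simple undirected path whose first edge points into SchoolQuality (i.e. leaves SchoolQuality via a parent).
Parents of SchoolQuality: {ClassSize}.
Enumerating:
  P1: SchoolQuality <- ClassSize -> ParentEd <- Motivation
  P2: SchoolQuality <- ClassSize -> ParentEd -> Tutoring -> Neighborhood <- Motivation
  P3: SchoolQuality <- ClassSize -> ParentEd -> Neighborhood <- Motivation
  P4: SchoolQuality <- ClassSize -> Tutoring <- ParentEd <- Motivation
  P5: SchoolQuality <- ClassSize -> Tutoring <- ParentEd -> Neighborhood <- Motivation
  P6: SchoolQuality <- ClassSize -> Tutoring -> Neighborhood <- Motivation
  P7: SchoolQuality <- ClassSize -> Tutoring -> Neighborhood <- ParentEd <- Motivation
That exhausts the simple backdoor paths. Count: 7.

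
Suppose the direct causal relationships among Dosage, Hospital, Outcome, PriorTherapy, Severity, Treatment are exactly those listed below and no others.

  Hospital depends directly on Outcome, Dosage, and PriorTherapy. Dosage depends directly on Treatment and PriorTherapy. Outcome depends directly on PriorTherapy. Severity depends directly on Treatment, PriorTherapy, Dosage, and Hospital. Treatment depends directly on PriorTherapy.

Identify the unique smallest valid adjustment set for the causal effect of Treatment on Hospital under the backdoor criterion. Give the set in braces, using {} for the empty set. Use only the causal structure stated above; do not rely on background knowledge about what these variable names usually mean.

Variables eligible for adjustment (non-descendants of Treatment, excluding Treatment and Hospital): {Outcome, PriorTherapy}.
Backdoor paths from Treatment to Hospital:
  P1: Treatment <- PriorTherapy -> Outcome -> Hospital
  P2: Treatment <- PriorTherapy -> Dosage -> Hospital
  P3: Treatment <- PriorTherapy -> Dosage -> Severity <- Hospital
  P4: Treatment <- PriorTherapy -> Hospital
  P5: Treatment <- PriorTherapy -> Severity <- Dosage -> Hospital
  P6: Treatment <- PriorTherapy -> Severity <- Hospital
The empty set is not sufficient: P1 (Treatment <- PriorTherapy -> Outcome -> Hospital) has no collider blocking it and no conditioned non-collider, so it is open.
Try {PriorTherapy}:
  P1: blocked at fork node PriorTherapy ∈ conditioning set.
  P2: blocked at fork node PriorTherapy ∈ conditioning set.
  P3: blocked at fork node PriorTherapy ∈ conditioning set.
  P4: blocked at fork node PriorTherapy ∈ conditioning set.
  P5: blocked at fork node PriorTherapy ∈ conditioning set.
  P6: blocked at fork node PriorTherapy ∈ conditioning set.
{PriorTherapy} contains no descendant of Treatment and blocks every backdoor path.
No other singleton works — e.g. {Outcome} leaves P2 open — so {PriorTherapy} is the unique smallest valid adjustment set.

{PriorTherapy}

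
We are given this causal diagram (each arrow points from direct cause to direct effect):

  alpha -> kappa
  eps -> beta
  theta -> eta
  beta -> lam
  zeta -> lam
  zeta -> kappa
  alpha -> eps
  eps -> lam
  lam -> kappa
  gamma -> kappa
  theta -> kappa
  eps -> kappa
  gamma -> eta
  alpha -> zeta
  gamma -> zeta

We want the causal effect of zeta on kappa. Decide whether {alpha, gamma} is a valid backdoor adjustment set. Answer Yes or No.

Yes

Backdoor paths from zeta to kappa (paths whose first edge points into zeta):
  P1: zeta <- alpha -> eps -> beta -> lam -> kappa
  P2: zeta <- alpha -> eps -> lam -> kappa
  P3: zeta <- alpha -> eps -> kappa
  P4: zeta <- alpha -> kappa
  P5: zeta <- gamma -> eta <- theta -> kappa
  P6: zeta <- gamma -> kappa
Condition 1 (no descendant of zeta in the set): holds — descendants of zeta are {kappa, lam}; none are in {alpha, gamma}.
Condition 2 (every backdoor path blocked by {alpha, gamma}):
  P1: blocked at fork node alpha ∈ conditioning set.
  P2: blocked at fork node alpha ∈ conditioning set.
  P3: blocked at fork node alpha ∈ conditioning set.
  P4: blocked at fork node alpha ∈ conditioning set.
  P5: blocked at fork node gamma ∈ conditioning set.
  P6: blocked at fork node gamma ∈ conditioning set.
{alpha, gamma} satisfies the backdoor criterion.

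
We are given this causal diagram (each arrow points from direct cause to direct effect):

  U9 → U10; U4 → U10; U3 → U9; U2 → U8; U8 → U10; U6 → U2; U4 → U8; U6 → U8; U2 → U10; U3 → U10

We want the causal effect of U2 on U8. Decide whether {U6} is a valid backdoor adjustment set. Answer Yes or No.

Yes

Backdoor paths from U2 to U8 (paths whose first edge points into U2):
  P1: U2 <- U6 -> U8
Condition 1 (no descendant of U2 in the set): holds — descendants of U2 are {U10, U8}; none are in {U6}.
Condition 2 (every backdoor path blocked by {U6}):
  P1: blocked at fork node U6 ∈ conditioning set.
{U6} satisfies the backdoor criterion.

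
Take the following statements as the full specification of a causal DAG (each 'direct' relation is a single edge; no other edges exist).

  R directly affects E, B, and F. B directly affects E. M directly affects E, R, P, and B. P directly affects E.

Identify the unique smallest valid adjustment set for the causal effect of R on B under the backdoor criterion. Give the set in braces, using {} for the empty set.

{M}

Variables eligible for adjustment (non-descendants of R, excluding R and B): {M, P}.
Backdoor paths from R to B:
  P1: R <- M -> B
  P2: R <- M -> P -> E <- B
  P3: R <- M -> E <- B
The empty set is not sufficient: P1 (R <- M -> B) has no collider blocking it and no conditioned non-collider, so it is open.
Try {M}:
  P1: blocked at fork node M ∈ conditioning set.
  P2: blocked at fork node M ∈ conditioning set.
  P3: blocked at fork node M ∈ conditioning set.
{M} contains no descendant of R and blocks every backdoor path.
No other singleton works — e.g. {P} leaves P1 open — so {M} is the unique smallest valid adjustment set.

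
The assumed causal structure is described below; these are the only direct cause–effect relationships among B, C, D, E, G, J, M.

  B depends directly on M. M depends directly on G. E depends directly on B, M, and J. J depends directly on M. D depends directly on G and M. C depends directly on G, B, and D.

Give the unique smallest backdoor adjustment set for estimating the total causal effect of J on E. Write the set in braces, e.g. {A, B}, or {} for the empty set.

Variables eligible for adjustment (non-descendants of J, excluding J and E): {B, C, D, G, M}.
Backdoor paths from J to E:
  P1: J <- M <- G -> D -> C <- B -> E
  P2: J <- M <- G -> C <- B -> E
  P3: J <- M -> B -> E
  P4: J <- M -> D <- G -> C <- B -> E
  P5: J <- M -> D -> C <- B -> E
  P6: J <- M -> E
The empty set is not sufficient: P3 (J <- M -> B -> E) has no collider blocking it and no conditioned non-collider, so it is open.
Try {M}:
  P1: blocked at chain node M ∈ conditioning set.
  P2: blocked at chain node M ∈ conditioning set.
  P3: blocked at fork node M ∈ conditioning set.
  P4: blocked at fork node M ∈ conditioning set.
  P5: blocked at fork node M ∈ conditioning set.
  P6: blocked at fork node M ∈ conditioning set.
{M} contains no descendant of J and blocks every backdoor path.
No other singleton works — e.g. {G} leaves P3 open — so {M} is the unique smallest valid adjustment set.

{M}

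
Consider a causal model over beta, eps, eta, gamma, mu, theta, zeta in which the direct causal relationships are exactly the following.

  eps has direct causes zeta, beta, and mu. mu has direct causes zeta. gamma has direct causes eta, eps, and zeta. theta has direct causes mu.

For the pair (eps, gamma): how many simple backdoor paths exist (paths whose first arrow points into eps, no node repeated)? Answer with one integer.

A backdoor path from eps to gamma is any simple undirected path whose first edge points into eps (i.e. leaves eps via a parent).
Parents of eps: {beta, mu, zeta}.
Enumerating:
  P1: eps <- zeta -> gamma
  P2: eps <- mu <- zeta -> gamma
That exhausts the simple backdoor paths. Count: 2.

2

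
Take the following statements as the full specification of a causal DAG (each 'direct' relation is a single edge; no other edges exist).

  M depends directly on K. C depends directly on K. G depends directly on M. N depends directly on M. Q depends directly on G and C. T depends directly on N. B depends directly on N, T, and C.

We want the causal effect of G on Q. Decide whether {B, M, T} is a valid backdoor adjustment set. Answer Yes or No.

Yes

Backdoor paths from G to Q (paths whose first edge points into G):
  P1: G <- M <- K -> C -> Q
  P2: G <- M -> N -> T -> B <- C -> Q
  P3: G <- M -> N -> B <- C -> Q
Condition 1 (no descendant of G in the set): holds — descendants of G are {Q}; none are in {B, M, T}.
Condition 2 (every backdoor path blocked by {B, M, T}):
  P1: blocked at chain node M ∈ conditioning set.
  P2: blocked at fork node M ∈ conditioning set.
  P3: blocked at fork node M ∈ conditioning set.
{B, M, T} satisfies the backdoor criterion.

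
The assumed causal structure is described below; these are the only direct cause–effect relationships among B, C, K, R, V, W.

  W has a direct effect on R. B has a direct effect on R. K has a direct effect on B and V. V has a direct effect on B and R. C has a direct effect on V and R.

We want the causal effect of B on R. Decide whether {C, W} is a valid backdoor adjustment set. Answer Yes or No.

Backdoor paths from B to R (paths whose first edge points into B):
  P1: B <- K -> V <- C -> R
  P2: B <- K -> V -> R
  P3: B <- V <- C -> R
  P4: B <- V -> R
Condition 1 (no descendant of B in the set): holds — descendants of B are {R}; none are in {C, W}.
Condition 2 (every backdoor path blocked by {C, W}):
  P1: blocked at collider V (neither it nor any descendant is in the conditioning set).
  P2: open — no interior node is in the conditioning set.
  P3: blocked at fork node C ∈ conditioning set.
  P4: open — no interior node is in the conditioning set.
{C, W} does not satisfy the backdoor criterion.

No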